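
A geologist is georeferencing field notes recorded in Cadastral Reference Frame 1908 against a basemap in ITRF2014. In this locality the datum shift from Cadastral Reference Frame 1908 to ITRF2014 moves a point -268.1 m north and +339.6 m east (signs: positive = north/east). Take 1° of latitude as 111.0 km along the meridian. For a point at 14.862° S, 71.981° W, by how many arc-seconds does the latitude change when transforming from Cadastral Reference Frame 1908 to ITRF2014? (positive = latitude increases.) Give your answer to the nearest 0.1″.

Δφ = -8.7″

1° of latitude = 111.0 km, so Δφ = -268.1 / 111000 = -0.0024153° = -8.695″.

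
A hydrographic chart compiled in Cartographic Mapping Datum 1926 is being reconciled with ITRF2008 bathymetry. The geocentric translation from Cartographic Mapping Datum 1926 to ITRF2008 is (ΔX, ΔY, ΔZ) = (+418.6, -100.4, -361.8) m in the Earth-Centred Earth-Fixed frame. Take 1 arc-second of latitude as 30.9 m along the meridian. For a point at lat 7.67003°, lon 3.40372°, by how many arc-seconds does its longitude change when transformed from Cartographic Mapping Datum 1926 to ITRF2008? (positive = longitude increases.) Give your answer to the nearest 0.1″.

Δλ = -4.1″

sin φ = 0.133468, cos φ = 0.991053, sin λ = 0.059371, cos λ = 0.998236.
East component: ΔE = −sin λ·ΔX + cos λ·ΔY = −(0.059371)(418.6) + (0.998236)(-100.4) = -125.08 m.
1° of latitude spans 3600 × 30.90 = 111240 m; at latitude φ, 1° of longitude spans that × cos φ = 110244.8 m, so Δλ = -125.08 / 110244.8 × 3600 = -4.084″.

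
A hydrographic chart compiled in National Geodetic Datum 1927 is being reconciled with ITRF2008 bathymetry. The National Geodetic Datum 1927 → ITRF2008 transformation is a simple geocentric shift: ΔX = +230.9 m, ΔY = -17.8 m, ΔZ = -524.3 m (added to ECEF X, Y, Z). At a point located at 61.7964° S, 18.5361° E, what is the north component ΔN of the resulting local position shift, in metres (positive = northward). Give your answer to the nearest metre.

ΔN = -60 m

The local north axis is (−sin φ cos λ, −sin φ sin λ, cos φ), giving ΔN = 192.930 − 4.987 − 247.787 = -59.84 m.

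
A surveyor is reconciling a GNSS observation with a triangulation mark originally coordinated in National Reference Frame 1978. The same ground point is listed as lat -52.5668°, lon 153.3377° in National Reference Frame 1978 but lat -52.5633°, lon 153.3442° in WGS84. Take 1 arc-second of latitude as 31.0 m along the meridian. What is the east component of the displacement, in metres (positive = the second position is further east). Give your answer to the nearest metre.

ΔE = 441 m

Δφ = -52.5633° − -52.5668° = +0.0035°; Δλ = 153.3442° − 153.3377° = +0.0065°.
1° of latitude = 3600 × 31.00 = 111600 m.
ΔN = Δφ × 111600 = 390.6 m; ΔE = Δλ × 111600 × cos(-52.5668°) = +0.0065 × 111600 × 0.607836 = 440.9 m.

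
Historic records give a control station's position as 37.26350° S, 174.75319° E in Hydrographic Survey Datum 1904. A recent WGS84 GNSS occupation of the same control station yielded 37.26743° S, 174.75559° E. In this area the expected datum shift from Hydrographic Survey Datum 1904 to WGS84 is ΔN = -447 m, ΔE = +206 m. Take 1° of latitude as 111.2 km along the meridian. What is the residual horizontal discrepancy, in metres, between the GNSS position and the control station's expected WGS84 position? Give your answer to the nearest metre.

Observed coordinate differences: Δφ = -0.00393°, Δλ = +0.00240°.
Converting to metres (1° lat = 111200 m, cos φ = 0.795859): observed ΔN = -437.0 m, observed ΔE = 212.4 m.
Subtracting the expected shift leaves a residual of -437.0 − (-447) = 10.0 m north and 212.4 − (206) = 6.4 m east.
Residual distance = √(10.0² + 6.4²) = 11.9 m.

12 m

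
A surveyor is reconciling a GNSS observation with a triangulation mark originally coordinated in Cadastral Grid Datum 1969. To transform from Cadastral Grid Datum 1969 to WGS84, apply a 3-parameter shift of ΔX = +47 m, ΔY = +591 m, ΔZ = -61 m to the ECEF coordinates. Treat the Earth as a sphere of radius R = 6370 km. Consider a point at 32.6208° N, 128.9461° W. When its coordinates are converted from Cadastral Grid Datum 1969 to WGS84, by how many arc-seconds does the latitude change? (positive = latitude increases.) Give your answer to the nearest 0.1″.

sin φ = 0.539077, cos φ = 0.842257, sin λ = -0.777738, cos λ = -0.628589.
North component: ΔN = −sin φ cos λ·ΔX − sin φ sin λ·ΔY + cos φ·ΔZ = −(0.539077)(-0.628589)(47) − (0.539077)(-0.777738)(591) + (0.842257)(-61) = 212.33 m.
1° of latitude spans πR/180 = 111177 m, so Δφ = 212.33 / 111177 × 3600 = 6.875″.

Δφ = 6.9″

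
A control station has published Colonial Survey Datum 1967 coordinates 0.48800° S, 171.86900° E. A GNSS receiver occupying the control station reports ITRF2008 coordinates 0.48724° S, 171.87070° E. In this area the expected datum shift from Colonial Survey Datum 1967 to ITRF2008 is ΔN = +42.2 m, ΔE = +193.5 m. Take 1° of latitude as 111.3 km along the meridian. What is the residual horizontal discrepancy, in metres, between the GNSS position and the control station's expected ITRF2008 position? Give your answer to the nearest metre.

43 m

Observed coordinate differences: Δφ = +0.00076°, Δλ = +0.00170°.
Converting to metres (1° lat = 111300 m, cos φ = 0.999964): observed ΔN = 84.6 m, observed ΔE = 189.2 m.
Subtracting the expected shift leaves a residual of 84.6 − (42.2) = 42.4 m north and 189.2 − (193.5) = -4.3 m east.
Residual distance = √(42.4² + (-4.3)²) = 42.6 m.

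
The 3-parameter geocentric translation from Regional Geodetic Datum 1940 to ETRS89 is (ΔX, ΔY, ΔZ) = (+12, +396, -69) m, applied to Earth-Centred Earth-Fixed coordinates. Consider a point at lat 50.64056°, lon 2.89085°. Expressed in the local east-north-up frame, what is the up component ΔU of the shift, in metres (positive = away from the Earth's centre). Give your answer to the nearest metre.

ΔU = -33 m

The local up (radial) axis is (cos φ cos λ, cos φ sin λ, sin φ), giving ΔU = 7.601 + 12.666 − 53.350 = -33.08 m.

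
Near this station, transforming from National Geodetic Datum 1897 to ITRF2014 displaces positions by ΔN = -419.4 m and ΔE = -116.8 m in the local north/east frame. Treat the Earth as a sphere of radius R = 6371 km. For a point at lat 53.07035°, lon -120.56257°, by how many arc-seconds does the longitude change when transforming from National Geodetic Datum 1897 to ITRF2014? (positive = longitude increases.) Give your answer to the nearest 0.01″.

At latitude 53.07035°, cos φ = 0.600834.
One radian of longitude at latitude φ spans R cos φ, so Δλ = ΔE / (R cos φ) = -116.8 / (6371000 × 0.600834) = -3.0513e-05 rad = -6.294″.

Δλ = -6.29″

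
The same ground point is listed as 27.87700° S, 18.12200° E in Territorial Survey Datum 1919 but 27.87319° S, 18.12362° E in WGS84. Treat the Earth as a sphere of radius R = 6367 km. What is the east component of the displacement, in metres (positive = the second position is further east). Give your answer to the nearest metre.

Δφ = -27.87319° − -27.87700° = +0.00381°; Δλ = 18.12362° − 18.12200° = +0.00162°.
1° along a meridian = πR/180 = 111125 m.
ΔN = Δφ × 111125 = 423.4 m; ΔE = Δλ × 111125 × cos(-27.87700°) = +0.00162 × 111125 × 0.883953 = 159.1 m.

ΔE = 159 m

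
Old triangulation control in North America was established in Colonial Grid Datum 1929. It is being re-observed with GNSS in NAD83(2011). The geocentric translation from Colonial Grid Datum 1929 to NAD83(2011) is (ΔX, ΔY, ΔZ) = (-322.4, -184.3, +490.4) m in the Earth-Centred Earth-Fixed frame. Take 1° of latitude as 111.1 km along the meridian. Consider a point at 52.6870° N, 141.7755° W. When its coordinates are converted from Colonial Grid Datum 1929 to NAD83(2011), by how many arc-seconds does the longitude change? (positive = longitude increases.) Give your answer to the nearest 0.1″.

sin φ = 0.795336, cos φ = 0.606169, sin λ = -0.618744, cos λ = -0.785592.
East component: ΔE = −sin λ·ΔX + cos λ·ΔY = −(-0.618744)(-322.4) + (-0.785592)(-184.3) = -54.70 m.
1° of latitude spans 111100 m; at latitude φ, 1° of longitude spans that × cos φ = 67345.4 m, so Δλ = -54.70 / 67345.4 × 3600 = -2.924″.

Δλ = -2.9″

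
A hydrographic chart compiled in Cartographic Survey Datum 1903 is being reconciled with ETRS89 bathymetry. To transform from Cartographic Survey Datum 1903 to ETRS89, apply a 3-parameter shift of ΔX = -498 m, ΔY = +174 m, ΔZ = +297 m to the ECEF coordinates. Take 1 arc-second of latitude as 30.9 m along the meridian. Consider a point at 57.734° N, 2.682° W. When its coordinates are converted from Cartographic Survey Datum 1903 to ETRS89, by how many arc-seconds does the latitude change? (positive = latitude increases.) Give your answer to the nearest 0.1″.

Δφ = 19.0″

sin φ = 0.845579, cos φ = 0.533851, sin λ = -0.046793, cos λ = 0.998905.
North component: ΔN = −sin φ cos λ·ΔX − sin φ sin λ·ΔY + cos φ·ΔZ = −(0.845579)(0.998905)(-498) − (0.845579)(-0.046793)(174) + (0.533851)(297) = 586.08 m.
1° of latitude spans 3600 × 30.90 = 111240 m, so Δφ = 586.08 / 111240 × 3600 = 18.967″.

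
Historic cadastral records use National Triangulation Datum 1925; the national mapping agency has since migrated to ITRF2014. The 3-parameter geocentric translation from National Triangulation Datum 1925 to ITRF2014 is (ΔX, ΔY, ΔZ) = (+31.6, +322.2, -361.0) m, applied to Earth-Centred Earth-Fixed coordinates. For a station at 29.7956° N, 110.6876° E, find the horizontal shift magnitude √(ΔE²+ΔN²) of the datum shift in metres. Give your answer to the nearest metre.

At φ = 29.7956°, λ = 110.6876°: sin φ = 0.496907, cos φ = 0.867804, sin λ = 0.935521, cos λ = -0.353272.
ΔE = −sin λ·ΔX + cos λ·ΔY = −(0.935521)·(31.6) + (-0.353272)·(322.2) = -143.39 m.
ΔN = −sin φ cos λ·ΔX − sin φ sin λ·ΔY + cos φ·ΔZ = −(0.496907)(-0.353272)(31.6) − (0.496907)(0.935521)(322.2) + (0.867804)(-361.0) = -457.51 m.
Horizontal magnitude = √(ΔE² + ΔN²) = √((-143.39)² + (-457.51)²) = 479.45 m.

479 m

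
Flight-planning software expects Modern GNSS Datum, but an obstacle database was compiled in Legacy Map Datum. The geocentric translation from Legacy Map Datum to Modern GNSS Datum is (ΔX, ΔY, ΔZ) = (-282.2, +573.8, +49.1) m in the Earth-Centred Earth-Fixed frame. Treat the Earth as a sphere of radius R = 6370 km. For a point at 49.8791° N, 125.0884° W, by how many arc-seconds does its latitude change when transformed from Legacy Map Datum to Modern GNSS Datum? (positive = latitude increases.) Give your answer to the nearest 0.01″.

sin φ = 0.764686, cos φ = 0.644403, sin λ = -0.818266, cos λ = -0.574840.
North component: ΔN = −sin φ cos λ·ΔX − sin φ sin λ·ΔY + cos φ·ΔZ = −(0.764686)(-0.574840)(-282.2) − (0.764686)(-0.818266)(573.8) + (0.644403)(49.1) = 266.63 m.
1° of latitude spans πR/180 = 111177 m, so Δφ = 266.63 / 111177 × 3600 = 8.634″.

Δφ = 8.63″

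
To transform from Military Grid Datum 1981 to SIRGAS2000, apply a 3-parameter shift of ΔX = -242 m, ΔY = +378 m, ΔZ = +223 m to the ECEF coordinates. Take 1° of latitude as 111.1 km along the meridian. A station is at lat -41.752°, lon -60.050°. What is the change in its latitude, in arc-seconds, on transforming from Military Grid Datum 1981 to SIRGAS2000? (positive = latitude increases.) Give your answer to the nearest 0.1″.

sin φ = -0.665908, cos φ = 0.746034, sin λ = -0.866461, cos λ = 0.499244.
North component: ΔN = −sin φ cos λ·ΔX − sin φ sin λ·ΔY + cos φ·ΔZ = −(-0.665908)(0.499244)(-242) − (-0.665908)(-0.866461)(378) + (0.746034)(223) = -132.19 m.
1° of latitude spans 111100 m, so Δφ = -132.19 / 111100 × 3600 = -4.283″.

Δφ = -4.3″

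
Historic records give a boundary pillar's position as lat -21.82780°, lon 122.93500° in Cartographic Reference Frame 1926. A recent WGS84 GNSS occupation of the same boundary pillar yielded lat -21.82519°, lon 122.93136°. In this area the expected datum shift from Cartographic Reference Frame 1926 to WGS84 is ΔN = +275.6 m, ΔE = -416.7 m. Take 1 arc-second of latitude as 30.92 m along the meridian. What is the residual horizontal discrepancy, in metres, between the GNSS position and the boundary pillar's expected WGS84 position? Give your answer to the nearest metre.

Observed coordinate differences: Δφ = +0.00261°, Δλ = -0.00364°.
Converting to metres (1° lat = 111312 m, cos φ = 0.928306): observed ΔN = 290.5 m, observed ΔE = -376.1 m.
Subtracting the expected shift leaves a residual of 290.5 − (275.6) = 14.9 m north and -376.1 − (-416.7) = 40.6 m east.
Residual distance = √(14.9² + 40.6²) = 43.2 m.

43 m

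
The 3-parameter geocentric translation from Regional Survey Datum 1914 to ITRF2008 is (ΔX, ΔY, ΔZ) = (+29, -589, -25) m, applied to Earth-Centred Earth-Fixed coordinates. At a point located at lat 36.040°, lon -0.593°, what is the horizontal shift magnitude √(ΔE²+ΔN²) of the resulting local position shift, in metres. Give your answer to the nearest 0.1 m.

590.1 m

The local east axis at (φ, λ) is (−sin λ, cos λ, 0), so ΔE = −sin(-0.593°)·29 + cos(-0.593°)·(-589) = -588.67 m.
The local north axis is (−sin φ cos λ, −sin φ sin λ, cos φ), giving ΔN = -17.061 − 3.587 − 20.215 = -40.86 m.
Horizontal magnitude = √(ΔE² + ΔN²) = √((-588.67)² + (-40.86)²) = 590.08 m.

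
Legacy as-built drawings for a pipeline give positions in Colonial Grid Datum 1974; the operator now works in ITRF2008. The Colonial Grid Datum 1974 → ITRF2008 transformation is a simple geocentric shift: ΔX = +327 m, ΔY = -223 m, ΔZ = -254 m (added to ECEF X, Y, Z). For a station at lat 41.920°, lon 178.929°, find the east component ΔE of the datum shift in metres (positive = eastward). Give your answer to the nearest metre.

ΔE = 217 m

At φ = 41.920°, λ = 178.929°: sin φ = 0.668092, cos φ = 0.744078, sin λ = 0.018691, cos λ = -0.999825.
ΔE = −sin λ·ΔX + cos λ·ΔY = −(0.018691)·(327) + (-0.999825)·(-223) = 216.85 m.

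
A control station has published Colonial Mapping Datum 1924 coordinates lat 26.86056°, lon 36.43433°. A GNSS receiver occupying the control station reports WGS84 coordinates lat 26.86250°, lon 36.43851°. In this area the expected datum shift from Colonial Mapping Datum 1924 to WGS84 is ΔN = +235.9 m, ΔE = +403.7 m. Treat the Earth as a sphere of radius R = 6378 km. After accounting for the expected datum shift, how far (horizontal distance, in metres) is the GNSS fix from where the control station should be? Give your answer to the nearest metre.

Observed coordinate differences: Δφ = +0.00194°, Δλ = +0.00418°.
Converting to metres (1° lat = 111317 m, cos φ = 0.892109): observed ΔN = 216.0 m, observed ΔE = 415.1 m.
Subtracting the expected shift leaves a residual of 216.0 − (235.9) = -19.9 m north and 415.1 − (403.7) = 11.4 m east.
Residual distance = √((-19.9)² + 11.4²) = 23.0 m.

23 m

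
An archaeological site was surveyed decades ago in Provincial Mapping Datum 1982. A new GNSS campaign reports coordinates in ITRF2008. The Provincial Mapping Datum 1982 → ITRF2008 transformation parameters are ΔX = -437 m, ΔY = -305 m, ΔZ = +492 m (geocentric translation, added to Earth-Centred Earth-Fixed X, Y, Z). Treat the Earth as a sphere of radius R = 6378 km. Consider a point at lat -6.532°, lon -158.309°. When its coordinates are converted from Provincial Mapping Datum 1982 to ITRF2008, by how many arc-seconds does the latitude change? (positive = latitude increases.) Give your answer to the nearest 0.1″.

sin φ = -0.113758, cos φ = 0.993508, sin λ = -0.369601, cos λ = -0.929191.
North component: ΔN = −sin φ cos λ·ΔX − sin φ sin λ·ΔY + cos φ·ΔZ = −(-0.113758)(-0.929191)(-437) − (-0.113758)(-0.369601)(-305) + (0.993508)(492) = 547.82 m.
1° of latitude spans πR/180 = 111317 m, so Δφ = 547.82 / 111317 × 3600 = 17.717″.

Δφ = 17.7″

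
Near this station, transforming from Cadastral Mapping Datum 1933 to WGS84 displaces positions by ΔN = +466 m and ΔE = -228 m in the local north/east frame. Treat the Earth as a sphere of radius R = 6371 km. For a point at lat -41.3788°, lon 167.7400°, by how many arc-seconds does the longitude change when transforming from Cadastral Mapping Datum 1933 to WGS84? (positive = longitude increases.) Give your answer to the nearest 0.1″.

At latitude -41.3788°, cos φ = 0.750356.
One radian of longitude at latitude φ spans R cos φ, so Δλ = ΔE / (R cos φ) = -228.0 / (6371000 × 0.750356) = -4.7694e-05 rad = -9.838″.

Δλ = -9.8″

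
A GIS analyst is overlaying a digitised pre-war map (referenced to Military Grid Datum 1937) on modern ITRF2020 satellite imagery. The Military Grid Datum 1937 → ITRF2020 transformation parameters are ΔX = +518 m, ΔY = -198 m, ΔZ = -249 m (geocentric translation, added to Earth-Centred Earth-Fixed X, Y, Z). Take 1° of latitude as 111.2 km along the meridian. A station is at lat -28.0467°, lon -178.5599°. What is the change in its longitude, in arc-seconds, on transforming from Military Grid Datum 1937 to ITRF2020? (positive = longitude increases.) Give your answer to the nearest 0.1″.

Δλ = 7.7″

sin φ = -0.470191, cos φ = 0.882565, sin λ = -0.025132, cos λ = -0.999684.
East component: ΔE = −sin λ·ΔX + cos λ·ΔY = −(-0.025132)(518) + (-0.999684)(-198) = 210.96 m.
1° of latitude spans 111200 m; at latitude φ, 1° of longitude spans that × cos φ = 98141.2 m, so Δλ = 210.96 / 98141.2 × 3600 = 7.738″.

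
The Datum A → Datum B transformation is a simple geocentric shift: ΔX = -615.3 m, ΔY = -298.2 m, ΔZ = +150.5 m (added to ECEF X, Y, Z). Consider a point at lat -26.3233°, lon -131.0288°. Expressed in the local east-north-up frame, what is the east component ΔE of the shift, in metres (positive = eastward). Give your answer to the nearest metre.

The local east axis at (φ, λ) is (−sin λ, cos λ, 0), so ΔE = −sin(-131.0288°)·(-615.3) + cos(-131.0288°)·(-298.2) = -268.42 m.

ΔE = -268 m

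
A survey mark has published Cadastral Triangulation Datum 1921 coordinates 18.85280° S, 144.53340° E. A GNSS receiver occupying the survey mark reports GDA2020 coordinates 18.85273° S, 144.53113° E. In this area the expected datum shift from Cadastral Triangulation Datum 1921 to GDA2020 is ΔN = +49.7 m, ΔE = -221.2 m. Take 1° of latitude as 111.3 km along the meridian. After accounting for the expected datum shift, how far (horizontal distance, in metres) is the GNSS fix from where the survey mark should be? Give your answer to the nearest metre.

Observed coordinate differences: Δφ = +0.00007°, Δλ = -0.00227°.
Converting to metres (1° lat = 111300 m, cos φ = 0.946352): observed ΔN = 7.8 m, observed ΔE = -239.1 m.
Subtracting the expected shift leaves a residual of 7.8 − (49.7) = -41.9 m north and -239.1 − (-221.2) = -17.9 m east.
Residual distance = √((-41.9)² + (-17.9)²) = 45.6 m.

46 m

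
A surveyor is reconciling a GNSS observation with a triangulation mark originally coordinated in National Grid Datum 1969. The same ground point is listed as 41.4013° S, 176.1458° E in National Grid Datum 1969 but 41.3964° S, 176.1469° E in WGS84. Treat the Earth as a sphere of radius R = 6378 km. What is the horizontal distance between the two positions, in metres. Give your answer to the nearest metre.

Δφ = -41.3964° − -41.4013° = +0.0049°; Δλ = 176.1469° − 176.1458° = +0.0011°.
1° along a meridian = πR/180 = 111317 m.
ΔN = Δφ × 111317 = 545.5 m; ΔE = Δλ × 111317 × cos(-41.4013°) = +0.0011 × 111317 × 0.750096 = 91.8 m.
Distance = √(ΔE² + ΔN²) = √(91.8² + 545.5²) = 553.1 m.

553 m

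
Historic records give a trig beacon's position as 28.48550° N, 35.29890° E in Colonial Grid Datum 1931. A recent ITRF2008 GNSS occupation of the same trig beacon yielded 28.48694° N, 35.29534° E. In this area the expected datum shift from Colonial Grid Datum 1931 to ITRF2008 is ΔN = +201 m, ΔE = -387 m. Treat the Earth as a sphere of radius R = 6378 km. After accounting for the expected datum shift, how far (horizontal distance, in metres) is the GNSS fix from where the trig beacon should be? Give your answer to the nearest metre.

56 m

Observed coordinate differences: Δφ = +0.00144°, Δλ = -0.00356°.
Converting to metres (1° lat = 111317 m, cos φ = 0.878938): observed ΔN = 160.3 m, observed ΔE = -348.3 m.
Subtracting the expected shift leaves a residual of 160.3 − (201) = -40.7 m north and -348.3 − (-387) = 38.7 m east.
Residual distance = √((-40.7)² + 38.7²) = 56.2 m.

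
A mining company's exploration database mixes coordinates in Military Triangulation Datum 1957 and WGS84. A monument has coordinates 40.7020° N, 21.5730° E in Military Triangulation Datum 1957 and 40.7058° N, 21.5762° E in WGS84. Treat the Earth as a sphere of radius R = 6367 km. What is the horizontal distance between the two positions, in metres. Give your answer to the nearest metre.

Δφ = 40.7058° − 40.7020° = +0.0038°; Δλ = 21.5762° − 21.5730° = +0.0032°.
1° along a meridian = πR/180 = 111125 m.
ΔN = Δφ × 111125 = 422.3 m; ΔE = Δλ × 111125 × cos(40.7020°) = +0.0032 × 111125 × 0.758112 = 269.6 m.
Distance = √(ΔE² + ΔN²) = √(269.6² + 422.3²) = 501.0 m.

501 m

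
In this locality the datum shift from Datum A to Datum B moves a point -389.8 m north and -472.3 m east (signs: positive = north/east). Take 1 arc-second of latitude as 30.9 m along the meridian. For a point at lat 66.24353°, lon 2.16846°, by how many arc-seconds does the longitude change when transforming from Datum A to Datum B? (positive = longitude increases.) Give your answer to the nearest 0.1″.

Δλ = -37.9″

At latitude 66.24353°, cos φ = 0.402850.
1″ of longitude at this latitude = 30.90 × cos φ = 12.4481 m, so Δλ = -472.3 / 12.4481 = -37.942″.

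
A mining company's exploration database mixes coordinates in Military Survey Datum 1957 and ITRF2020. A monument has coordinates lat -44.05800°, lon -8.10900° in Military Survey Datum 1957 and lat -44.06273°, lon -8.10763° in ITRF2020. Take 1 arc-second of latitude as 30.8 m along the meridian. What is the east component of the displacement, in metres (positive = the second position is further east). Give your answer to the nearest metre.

Δφ = -44.06273° − -44.05800° = -0.00473°; Δλ = -8.10763° − -8.10900° = +0.00137°.
1° of latitude = 3600 × 30.80 = 110880 m.
ΔN = Δφ × 110880 = -524.5 m; ΔE = Δλ × 110880 × cos(-44.05800°) = +0.00137 × 110880 × 0.718636 = 109.2 m.

ΔE = 109 m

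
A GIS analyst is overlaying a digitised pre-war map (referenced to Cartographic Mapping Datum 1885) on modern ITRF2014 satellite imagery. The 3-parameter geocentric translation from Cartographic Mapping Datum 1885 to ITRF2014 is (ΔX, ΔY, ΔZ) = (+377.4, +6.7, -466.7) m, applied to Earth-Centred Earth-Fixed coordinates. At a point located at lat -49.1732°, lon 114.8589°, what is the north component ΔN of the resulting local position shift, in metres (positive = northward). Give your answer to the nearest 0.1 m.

ΔN = -420.6 m

The local north axis is (−sin φ cos λ, −sin φ sin λ, cos φ), giving ΔN = -120.051 + 4.600 − 305.117 = -420.57 m.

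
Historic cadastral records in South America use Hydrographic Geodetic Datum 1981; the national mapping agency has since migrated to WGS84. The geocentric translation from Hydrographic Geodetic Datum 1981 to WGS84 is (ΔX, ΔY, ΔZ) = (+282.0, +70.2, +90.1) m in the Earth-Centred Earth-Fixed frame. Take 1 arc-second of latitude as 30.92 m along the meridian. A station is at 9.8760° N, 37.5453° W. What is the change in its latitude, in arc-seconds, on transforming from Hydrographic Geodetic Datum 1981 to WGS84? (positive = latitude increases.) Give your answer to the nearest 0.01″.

Δφ = 1.87″

sin φ = 0.171516, cos φ = 0.985181, sin λ = -0.609388, cos λ = 0.792872.
North component: ΔN = −sin φ cos λ·ΔX − sin φ sin λ·ΔY + cos φ·ΔZ = −(0.171516)(0.792872)(282.0) − (0.171516)(-0.609388)(70.2) + (0.985181)(90.1) = 57.75 m.
1° of latitude spans 3600 × 30.92 = 111312 m, so Δφ = 57.75 / 111312 × 3600 = 1.868″.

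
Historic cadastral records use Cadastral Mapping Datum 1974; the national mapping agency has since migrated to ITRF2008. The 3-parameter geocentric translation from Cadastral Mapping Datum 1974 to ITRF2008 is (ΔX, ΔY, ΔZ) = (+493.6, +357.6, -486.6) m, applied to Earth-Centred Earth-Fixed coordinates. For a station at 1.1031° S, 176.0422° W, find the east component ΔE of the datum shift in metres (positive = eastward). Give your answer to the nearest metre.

ΔE = -323 m

At φ = -1.1031°, λ = -176.0422°: sin φ = -0.019252, cos φ = 0.999815, sin λ = -0.069022, cos λ = -0.997615.
ΔE = −sin λ·ΔX + cos λ·ΔY = −(-0.069022)·(493.6) + (-0.997615)·(357.6) = -322.68 m.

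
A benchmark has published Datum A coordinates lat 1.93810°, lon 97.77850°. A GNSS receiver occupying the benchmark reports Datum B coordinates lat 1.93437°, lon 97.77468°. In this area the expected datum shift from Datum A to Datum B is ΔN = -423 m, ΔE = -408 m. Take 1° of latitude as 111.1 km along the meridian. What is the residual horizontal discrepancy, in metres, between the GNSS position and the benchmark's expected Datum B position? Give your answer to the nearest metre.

Observed coordinate differences: Δφ = -0.00373°, Δλ = -0.00382°.
Converting to metres (1° lat = 111100 m, cos φ = 0.999428): observed ΔN = -414.4 m, observed ΔE = -424.2 m.
Subtracting the expected shift leaves a residual of -414.4 − (-423) = 8.6 m north and -424.2 − (-408) = -16.2 m east.
Residual distance = √(8.6² + (-16.2)²) = 18.3 m.

18 m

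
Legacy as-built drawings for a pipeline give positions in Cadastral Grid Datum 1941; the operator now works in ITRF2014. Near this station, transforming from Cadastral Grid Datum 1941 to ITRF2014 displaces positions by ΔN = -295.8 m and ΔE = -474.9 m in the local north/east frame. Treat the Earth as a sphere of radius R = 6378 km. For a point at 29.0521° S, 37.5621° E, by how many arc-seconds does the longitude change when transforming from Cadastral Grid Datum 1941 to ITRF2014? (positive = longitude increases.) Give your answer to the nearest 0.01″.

Δλ = -17.57″

At latitude -29.0521°, cos φ = 0.874179.
One radian of longitude at latitude φ spans R cos φ, so Δλ = ΔE / (R cos φ) = -474.9 / (6378000 × 0.874179) = -8.5176e-05 rad = -17.569″.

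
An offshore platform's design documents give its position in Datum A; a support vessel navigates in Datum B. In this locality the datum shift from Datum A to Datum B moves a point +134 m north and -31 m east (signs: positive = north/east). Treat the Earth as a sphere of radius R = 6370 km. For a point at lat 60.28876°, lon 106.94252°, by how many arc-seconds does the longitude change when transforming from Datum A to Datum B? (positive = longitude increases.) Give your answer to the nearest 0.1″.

At latitude 60.28876°, cos φ = 0.495629.
One radian of longitude at latitude φ spans R cos φ, so Δλ = ΔE / (R cos φ) = -31.0 / (6370000 × 0.495629) = -9.8190e-06 rad = -2.025″.

Δλ = -2.0″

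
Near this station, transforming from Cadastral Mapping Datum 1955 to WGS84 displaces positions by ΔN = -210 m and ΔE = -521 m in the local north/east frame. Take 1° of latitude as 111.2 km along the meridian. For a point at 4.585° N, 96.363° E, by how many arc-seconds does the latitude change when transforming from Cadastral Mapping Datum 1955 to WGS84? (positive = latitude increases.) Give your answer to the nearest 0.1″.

1° of latitude = 111.2 km, so Δφ = -210.0 / 111200 = -0.0018885° = -6.799″.

Δφ = -6.8″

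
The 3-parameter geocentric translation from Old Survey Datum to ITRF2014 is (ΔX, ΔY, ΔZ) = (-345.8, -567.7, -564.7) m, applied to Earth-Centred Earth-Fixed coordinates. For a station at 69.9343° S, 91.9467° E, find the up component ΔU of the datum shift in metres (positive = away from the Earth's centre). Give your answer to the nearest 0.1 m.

ΔU = 339.8 m

The local up (radial) axis is (cos φ cos λ, cos φ sin λ, sin φ), giving ΔU = 4.030 − 194.664 + 530.423 = 339.79 m.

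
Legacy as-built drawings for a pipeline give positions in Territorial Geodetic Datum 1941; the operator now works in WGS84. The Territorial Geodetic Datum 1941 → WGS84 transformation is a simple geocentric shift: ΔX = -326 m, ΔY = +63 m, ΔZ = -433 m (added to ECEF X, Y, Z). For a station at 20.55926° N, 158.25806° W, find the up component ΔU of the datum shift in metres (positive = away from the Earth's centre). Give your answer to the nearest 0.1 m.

The local up (radial) axis is (cos φ cos λ, cos φ sin λ, sin φ), giving ΔU = 283.523 − 21.851 − 152.059 = 109.61 m.

ΔU = 109.6 m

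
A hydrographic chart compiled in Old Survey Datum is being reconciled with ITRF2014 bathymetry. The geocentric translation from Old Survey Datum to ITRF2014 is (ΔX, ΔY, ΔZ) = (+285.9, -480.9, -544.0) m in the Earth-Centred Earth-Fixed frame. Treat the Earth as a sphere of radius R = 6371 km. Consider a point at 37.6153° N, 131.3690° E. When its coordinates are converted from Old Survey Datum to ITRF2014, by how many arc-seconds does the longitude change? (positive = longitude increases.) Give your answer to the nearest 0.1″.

Δλ = 4.2″

sin φ = 0.610357, cos φ = 0.792127, sin λ = 0.750469, cos λ = -0.660906.
East component: ΔE = −sin λ·ΔX + cos λ·ΔY = −(0.750469)(285.9) + (-0.660906)(-480.9) = 103.27 m.
1° of latitude spans πR/180 = 111195 m; at latitude φ, 1° of longitude spans that × cos φ = 88080.5 m, so Δλ = 103.27 / 88080.5 × 3600 = 4.221″.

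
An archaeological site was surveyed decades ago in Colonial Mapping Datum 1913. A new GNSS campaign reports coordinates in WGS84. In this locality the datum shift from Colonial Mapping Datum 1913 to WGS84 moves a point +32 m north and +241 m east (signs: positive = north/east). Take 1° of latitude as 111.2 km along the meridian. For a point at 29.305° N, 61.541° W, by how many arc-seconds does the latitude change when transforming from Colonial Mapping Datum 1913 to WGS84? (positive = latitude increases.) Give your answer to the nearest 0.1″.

1° of latitude = 111.2 km, so Δφ = 32.0 / 111200 = 0.0002878° = 1.036″.

Δφ = 1.0″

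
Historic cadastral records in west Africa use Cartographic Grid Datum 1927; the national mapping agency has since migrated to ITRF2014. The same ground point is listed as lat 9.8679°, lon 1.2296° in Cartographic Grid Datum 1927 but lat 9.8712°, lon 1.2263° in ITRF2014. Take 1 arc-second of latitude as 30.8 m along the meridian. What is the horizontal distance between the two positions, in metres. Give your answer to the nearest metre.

514 m

Δφ = 9.8712° − 9.8679° = +0.0033°; Δλ = 1.2263° − 1.2296° = -0.0033°.
1° of latitude = 3600 × 30.80 = 110880 m.
ΔN = Δφ × 110880 = 365.9 m; ΔE = Δλ × 110880 × cos(9.8679°) = -0.0033 × 110880 × 0.985205 = -360.5 m.
Distance = √(ΔE² + ΔN²) = √((-360.5)² + 365.9²) = 513.7 m.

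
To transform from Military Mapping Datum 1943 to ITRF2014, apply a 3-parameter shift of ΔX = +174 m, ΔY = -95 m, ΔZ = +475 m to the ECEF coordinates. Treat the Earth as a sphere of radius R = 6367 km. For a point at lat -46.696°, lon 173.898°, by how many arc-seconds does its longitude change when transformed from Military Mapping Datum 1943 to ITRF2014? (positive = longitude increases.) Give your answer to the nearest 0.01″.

Δλ = 3.59″

sin φ = -0.727725, cos φ = 0.685869, sin λ = 0.106299, cos λ = -0.994334.
East component: ΔE = −sin λ·ΔX + cos λ·ΔY = −(0.106299)(174) + (-0.994334)(-95) = 75.97 m.
1° of latitude spans πR/180 = 111125 m; at latitude φ, 1° of longitude spans that × cos φ = 76217.3 m, so Δλ = 75.97 / 76217.3 × 3600 = 3.588″.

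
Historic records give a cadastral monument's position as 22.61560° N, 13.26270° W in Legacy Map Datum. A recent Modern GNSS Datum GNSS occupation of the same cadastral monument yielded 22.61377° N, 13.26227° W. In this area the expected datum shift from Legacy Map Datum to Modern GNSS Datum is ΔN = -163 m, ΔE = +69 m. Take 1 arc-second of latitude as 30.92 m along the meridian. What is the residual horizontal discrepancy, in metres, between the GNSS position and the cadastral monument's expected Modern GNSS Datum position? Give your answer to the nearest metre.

Observed coordinate differences: Δφ = -0.00183°, Δλ = +0.00043°.
Converting to metres (1° lat = 111312 m, cos φ = 0.923106): observed ΔN = -203.7 m, observed ΔE = 44.2 m.
Subtracting the expected shift leaves a residual of -203.7 − (-163) = -40.7 m north and 44.2 − (69) = -24.8 m east.
Residual distance = √((-40.7)² + (-24.8)²) = 47.7 m.

48 m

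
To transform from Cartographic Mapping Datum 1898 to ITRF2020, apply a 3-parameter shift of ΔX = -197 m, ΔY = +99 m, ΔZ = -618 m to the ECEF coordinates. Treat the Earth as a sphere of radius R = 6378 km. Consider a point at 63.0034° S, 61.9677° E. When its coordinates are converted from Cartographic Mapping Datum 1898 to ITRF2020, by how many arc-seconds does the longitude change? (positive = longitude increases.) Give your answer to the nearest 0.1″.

Δλ = 15.7″

sin φ = -0.891033, cos φ = 0.453938, sin λ = 0.882683, cos λ = 0.469969.
East component: ΔE = −sin λ·ΔX + cos λ·ΔY = −(0.882683)(-197) + (0.469969)(99) = 220.42 m.
1° of latitude spans πR/180 = 111317 m; at latitude φ, 1° of longitude spans that × cos φ = 50531.0 m, so Δλ = 220.42 / 50531.0 × 3600 = 15.703″.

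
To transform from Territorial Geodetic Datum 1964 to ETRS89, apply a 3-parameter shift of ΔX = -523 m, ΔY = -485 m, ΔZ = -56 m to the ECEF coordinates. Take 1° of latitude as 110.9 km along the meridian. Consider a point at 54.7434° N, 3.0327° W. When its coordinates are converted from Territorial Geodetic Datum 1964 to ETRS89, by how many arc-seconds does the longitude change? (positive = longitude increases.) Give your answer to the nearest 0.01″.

sin φ = 0.816575, cos φ = 0.577239, sin λ = -0.052906, cos λ = 0.998600.
East component: ΔE = −sin λ·ΔX + cos λ·ΔY = −(-0.052906)(-523) + (0.998600)(-485) = -511.99 m.
1° of latitude spans 110900 m; at latitude φ, 1° of longitude spans that × cos φ = 64015.8 m, so Δλ = -511.99 / 64015.8 × 3600 = -28.792″.

Δλ = -28.79″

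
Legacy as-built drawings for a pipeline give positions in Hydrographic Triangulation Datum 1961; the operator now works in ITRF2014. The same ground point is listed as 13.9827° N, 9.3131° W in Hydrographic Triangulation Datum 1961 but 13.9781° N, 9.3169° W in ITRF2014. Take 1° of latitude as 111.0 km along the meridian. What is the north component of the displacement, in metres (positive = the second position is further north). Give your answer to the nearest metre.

Δφ = 13.9781° − 13.9827° = -0.0046°; Δλ = -9.3169° − -9.3131° = -0.0038°.
ΔN = Δφ × 111000 = -510.6 m; ΔE = Δλ × 111000 × cos(13.9827°) = -0.0038 × 111000 × 0.970369 = -409.3 m.

ΔN = -511 m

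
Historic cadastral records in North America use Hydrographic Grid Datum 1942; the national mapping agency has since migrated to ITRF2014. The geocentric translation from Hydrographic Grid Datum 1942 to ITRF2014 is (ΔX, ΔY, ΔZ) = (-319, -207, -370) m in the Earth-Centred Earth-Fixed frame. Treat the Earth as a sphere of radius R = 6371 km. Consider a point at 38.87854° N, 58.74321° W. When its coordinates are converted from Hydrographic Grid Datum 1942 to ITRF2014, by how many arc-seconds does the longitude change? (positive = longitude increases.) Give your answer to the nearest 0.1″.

sin φ = 0.627672, cos φ = 0.778478, sin λ = -0.854850, cos λ = 0.518875.
East component: ΔE = −sin λ·ΔX + cos λ·ΔY = −(-0.854850)(-319) + (0.518875)(-207) = -380.10 m.
1° of latitude spans πR/180 = 111195 m; at latitude φ, 1° of longitude spans that × cos φ = 86562.8 m, so Δλ = -380.10 / 86562.8 × 3600 = -15.808″.

Δλ = -15.8″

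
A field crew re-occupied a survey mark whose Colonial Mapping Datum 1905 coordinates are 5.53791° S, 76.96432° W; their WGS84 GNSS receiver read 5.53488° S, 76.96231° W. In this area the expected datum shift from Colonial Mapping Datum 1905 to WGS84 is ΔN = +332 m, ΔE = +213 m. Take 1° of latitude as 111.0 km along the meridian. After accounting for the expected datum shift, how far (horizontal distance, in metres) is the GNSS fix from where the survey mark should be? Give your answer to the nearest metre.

Observed coordinate differences: Δφ = +0.00303°, Δλ = +0.00201°.
Converting to metres (1° lat = 111000 m, cos φ = 0.995333): observed ΔN = 336.3 m, observed ΔE = 222.1 m.
Subtracting the expected shift leaves a residual of 336.3 − (332) = 4.3 m north and 222.1 − (213) = 9.1 m east.
Residual distance = √(4.3² + 9.1²) = 10.0 m.

10 m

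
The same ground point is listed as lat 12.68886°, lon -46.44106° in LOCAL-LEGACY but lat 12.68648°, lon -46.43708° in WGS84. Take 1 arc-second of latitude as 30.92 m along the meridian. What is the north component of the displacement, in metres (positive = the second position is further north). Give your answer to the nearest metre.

Δφ = 12.68648° − 12.68886° = -0.00238°; Δλ = -46.43708° − -46.44106° = +0.00398°.
1° of latitude = 3600 × 30.92 = 111312 m.
ΔN = Δφ × 111312 = -264.9 m; ΔE = Δλ × 111312 × cos(12.68886°) = +0.00398 × 111312 × 0.975577 = 432.2 m.

ΔN = -265 m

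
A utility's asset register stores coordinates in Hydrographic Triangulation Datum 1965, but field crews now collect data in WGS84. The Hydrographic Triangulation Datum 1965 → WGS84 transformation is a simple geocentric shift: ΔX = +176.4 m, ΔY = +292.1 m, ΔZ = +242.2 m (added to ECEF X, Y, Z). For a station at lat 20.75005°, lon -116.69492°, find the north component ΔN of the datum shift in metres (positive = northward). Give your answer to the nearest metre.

The local north axis is (−sin φ cos λ, −sin φ sin λ, cos φ), giving ΔN = 28.076 + 92.458 + 226.490 = 347.02 m.

ΔN = 347 m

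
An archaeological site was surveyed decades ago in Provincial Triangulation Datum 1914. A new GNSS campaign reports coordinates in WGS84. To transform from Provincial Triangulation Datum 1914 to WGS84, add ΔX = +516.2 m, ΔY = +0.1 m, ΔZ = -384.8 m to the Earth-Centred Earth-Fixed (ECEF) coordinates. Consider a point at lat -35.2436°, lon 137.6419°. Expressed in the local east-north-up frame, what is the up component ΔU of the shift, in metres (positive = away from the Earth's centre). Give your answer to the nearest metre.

ΔU = -89 m

At φ = -35.2436°, λ = 137.6419°: sin φ = -0.577054, cos φ = 0.816706, sin λ = 0.673762, cos λ = -0.738948.
ΔU = cos φ cos λ·ΔX + cos φ sin λ·ΔY + sin φ·ΔZ = (0.816706)(-0.738948)(516.2) + (0.816706)(0.673762)(0.1) + (-0.577054)(-384.8) = -89.42 m.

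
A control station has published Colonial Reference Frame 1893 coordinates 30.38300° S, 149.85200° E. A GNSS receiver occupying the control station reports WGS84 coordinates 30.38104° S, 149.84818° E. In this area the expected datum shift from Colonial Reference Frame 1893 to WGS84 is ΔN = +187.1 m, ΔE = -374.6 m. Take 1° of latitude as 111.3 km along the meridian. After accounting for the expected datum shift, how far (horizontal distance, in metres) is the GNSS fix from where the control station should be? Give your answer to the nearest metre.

Observed coordinate differences: Δφ = +0.00196°, Δλ = -0.00382°.
Converting to metres (1° lat = 111300 m, cos φ = 0.862664): observed ΔN = 218.1 m, observed ΔE = -366.8 m.
Subtracting the expected shift leaves a residual of 218.1 − (187.1) = 31.0 m north and -366.8 − (-374.6) = 7.8 m east.
Residual distance = √(31.0² + 7.8²) = 32.0 m.

32 m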